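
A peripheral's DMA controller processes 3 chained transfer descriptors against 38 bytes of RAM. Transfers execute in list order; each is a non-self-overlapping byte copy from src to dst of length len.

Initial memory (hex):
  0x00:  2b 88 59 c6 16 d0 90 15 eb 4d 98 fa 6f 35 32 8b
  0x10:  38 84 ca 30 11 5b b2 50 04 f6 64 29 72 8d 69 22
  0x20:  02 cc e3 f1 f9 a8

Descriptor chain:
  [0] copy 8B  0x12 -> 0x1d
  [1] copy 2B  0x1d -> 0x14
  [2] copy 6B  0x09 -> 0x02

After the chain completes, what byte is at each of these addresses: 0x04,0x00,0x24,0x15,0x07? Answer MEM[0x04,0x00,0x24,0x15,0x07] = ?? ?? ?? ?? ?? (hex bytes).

MEM[0x04,0x00,0x24,0x15,0x07] = fa 2b f6 30 32

#0 dst[0x1d+8] := {0xca,0x30,0x11,0x5b,0xb2,0x50,0x04,0xf6}
#1 dst[0x14+2] := {0xca,0x30}
#2 dst[0x02+6] := {0x4d,0x98,0xfa,0x6f,0x35,0x32}
query mem[0x04]=0xfa, mem[0x00]=0x2b, mem[0x24]=0xf6, mem[0x15]=0x30, mem[0x07]=0x32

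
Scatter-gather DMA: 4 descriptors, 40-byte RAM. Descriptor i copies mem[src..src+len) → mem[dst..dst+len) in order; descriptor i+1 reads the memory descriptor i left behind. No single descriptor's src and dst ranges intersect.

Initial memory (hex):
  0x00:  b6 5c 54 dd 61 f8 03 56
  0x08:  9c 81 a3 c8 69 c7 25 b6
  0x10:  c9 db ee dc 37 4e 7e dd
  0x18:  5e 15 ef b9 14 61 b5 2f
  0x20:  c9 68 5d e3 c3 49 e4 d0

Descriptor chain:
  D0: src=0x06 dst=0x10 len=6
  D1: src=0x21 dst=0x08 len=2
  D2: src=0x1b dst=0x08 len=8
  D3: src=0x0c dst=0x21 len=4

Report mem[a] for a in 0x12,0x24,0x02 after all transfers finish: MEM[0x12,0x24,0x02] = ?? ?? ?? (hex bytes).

D0: mem[0x10..0x15] <- [03 56 9c 81 a3 c8]
D1: mem[0x08..0x09] <- [68 5d]
D2: mem[0x08..0x0f] <- [b9 14 61 b5 2f c9 68 5d]
D3: mem[0x21..0x24] <- [2f c9 68 5d]
query mem[0x12]=0x9c, mem[0x24]=0x5d, mem[0x02]=0x54

MEM[0x12,0x24,0x02] = 9c 5d 54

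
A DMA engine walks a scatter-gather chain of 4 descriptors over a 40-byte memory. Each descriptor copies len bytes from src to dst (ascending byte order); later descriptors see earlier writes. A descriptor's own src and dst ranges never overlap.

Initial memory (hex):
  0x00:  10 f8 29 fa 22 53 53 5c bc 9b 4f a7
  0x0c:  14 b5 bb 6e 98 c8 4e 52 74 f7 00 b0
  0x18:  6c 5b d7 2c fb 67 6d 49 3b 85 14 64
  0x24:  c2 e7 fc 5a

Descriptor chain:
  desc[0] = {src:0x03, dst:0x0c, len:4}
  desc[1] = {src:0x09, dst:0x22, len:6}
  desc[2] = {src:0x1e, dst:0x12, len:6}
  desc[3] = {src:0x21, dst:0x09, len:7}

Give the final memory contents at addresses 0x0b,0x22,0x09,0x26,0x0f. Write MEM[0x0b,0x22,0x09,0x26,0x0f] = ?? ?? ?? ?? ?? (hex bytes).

MEM[0x0b,0x22,0x09,0x26,0x0f] = 4f 9b 85 22 53

  after D0: wrote 4B at 0x0c = fa225353
  after D1: wrote 6B at 0x22 = 9b4fa7fa2253
  after D2: wrote 6B at 0x12 = 6d493b859b4f
  after D3: wrote 7B at 0x09 = 859b4fa7fa2253
query mem[0x0b]=0x4f, mem[0x22]=0x9b, mem[0x09]=0x85, mem[0x26]=0x22, mem[0x0f]=0x53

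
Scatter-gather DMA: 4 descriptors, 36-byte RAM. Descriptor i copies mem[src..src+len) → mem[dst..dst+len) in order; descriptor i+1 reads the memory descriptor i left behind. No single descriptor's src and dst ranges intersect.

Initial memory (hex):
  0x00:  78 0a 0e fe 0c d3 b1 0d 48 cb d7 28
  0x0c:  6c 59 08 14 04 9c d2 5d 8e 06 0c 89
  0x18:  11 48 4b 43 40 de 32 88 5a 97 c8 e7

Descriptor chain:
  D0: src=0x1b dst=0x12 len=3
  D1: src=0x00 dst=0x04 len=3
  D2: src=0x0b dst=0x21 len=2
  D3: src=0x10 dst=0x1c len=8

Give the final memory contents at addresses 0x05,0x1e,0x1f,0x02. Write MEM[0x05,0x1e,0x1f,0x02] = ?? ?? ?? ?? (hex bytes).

D0: mem[0x12..0x14] <- [43 40 de]
D1: mem[0x04..0x06] <- [78 0a 0e]
D2: mem[0x21..0x22] <- [28 6c]
D3: mem[0x1c..0x23] <- [04 9c 43 40 de 06 0c 89]
query mem[0x05]=0x0a, mem[0x1e]=0x43, mem[0x1f]=0x40, mem[0x02]=0x0e

MEM[0x05,0x1e,0x1f,0x02] = 0a 43 40 0e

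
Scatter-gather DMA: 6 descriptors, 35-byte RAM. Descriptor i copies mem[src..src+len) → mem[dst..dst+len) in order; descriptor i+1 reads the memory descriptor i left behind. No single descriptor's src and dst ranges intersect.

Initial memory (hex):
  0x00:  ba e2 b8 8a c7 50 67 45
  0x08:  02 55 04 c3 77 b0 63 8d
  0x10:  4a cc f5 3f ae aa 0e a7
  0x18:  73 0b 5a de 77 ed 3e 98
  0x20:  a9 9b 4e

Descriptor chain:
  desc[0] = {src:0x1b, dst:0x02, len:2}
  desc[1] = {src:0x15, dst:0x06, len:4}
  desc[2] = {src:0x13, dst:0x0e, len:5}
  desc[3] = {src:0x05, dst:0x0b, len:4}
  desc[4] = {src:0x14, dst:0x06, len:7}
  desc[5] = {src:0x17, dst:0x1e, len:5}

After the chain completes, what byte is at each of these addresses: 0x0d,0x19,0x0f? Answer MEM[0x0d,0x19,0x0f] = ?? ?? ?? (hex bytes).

MEM[0x0d,0x19,0x0f] = 0e 0b ae

D0: mem[0x02..0x03] <- [de 77]
D1: mem[0x06..0x09] <- [aa 0e a7 73]
D2: mem[0x0e..0x12] <- [3f ae aa 0e a7]
D3: mem[0x0b..0x0e] <- [50 aa 0e a7]
D4: mem[0x06..0x0c] <- [ae aa 0e a7 73 0b 5a]
D5: mem[0x1e..0x22] <- [a7 73 0b 5a de]
query mem[0x0d]=0x0e, mem[0x19]=0x0b, mem[0x0f]=0xae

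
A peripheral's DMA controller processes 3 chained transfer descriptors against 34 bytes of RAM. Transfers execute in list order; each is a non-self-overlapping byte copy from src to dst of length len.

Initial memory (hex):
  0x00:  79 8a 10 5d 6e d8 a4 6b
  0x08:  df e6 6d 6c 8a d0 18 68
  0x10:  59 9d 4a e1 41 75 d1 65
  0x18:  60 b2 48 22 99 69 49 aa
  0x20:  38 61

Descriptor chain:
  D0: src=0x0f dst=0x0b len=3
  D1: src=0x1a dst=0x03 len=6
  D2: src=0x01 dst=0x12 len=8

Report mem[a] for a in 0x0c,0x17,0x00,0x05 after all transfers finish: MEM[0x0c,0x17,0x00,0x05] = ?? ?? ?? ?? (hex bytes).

D0: mem[0x0b..0x0d] <- [68 59 9d]
D1: mem[0x03..0x08] <- [48 22 99 69 49 aa]
D2: mem[0x12..0x19] <- [8a 10 48 22 99 69 49 aa]
query mem[0x0c]=0x59, mem[0x17]=0x69, mem[0x00]=0x79, mem[0x05]=0x99

MEM[0x0c,0x17,0x00,0x05] = 59 69 79 99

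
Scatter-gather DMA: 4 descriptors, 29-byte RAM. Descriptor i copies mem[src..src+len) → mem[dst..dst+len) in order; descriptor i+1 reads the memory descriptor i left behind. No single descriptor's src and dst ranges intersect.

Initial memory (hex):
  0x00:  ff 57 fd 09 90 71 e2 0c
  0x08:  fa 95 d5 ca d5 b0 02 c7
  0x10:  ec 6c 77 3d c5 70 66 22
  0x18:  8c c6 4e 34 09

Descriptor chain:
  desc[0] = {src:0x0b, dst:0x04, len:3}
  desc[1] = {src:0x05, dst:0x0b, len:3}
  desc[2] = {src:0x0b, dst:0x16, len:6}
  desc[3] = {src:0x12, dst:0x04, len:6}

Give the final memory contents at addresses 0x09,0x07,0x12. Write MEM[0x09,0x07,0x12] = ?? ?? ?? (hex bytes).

  after D0: wrote 3B at 0x04 = cad5b0
  after D1: wrote 3B at 0x0b = d5b00c
  after D2: wrote 6B at 0x16 = d5b00c02c7ec
  after D3: wrote 6B at 0x04 = 773dc570d5b0
query mem[0x09]=0xb0, mem[0x07]=0x70, mem[0x12]=0x77

MEM[0x09,0x07,0x12] = b0 70 77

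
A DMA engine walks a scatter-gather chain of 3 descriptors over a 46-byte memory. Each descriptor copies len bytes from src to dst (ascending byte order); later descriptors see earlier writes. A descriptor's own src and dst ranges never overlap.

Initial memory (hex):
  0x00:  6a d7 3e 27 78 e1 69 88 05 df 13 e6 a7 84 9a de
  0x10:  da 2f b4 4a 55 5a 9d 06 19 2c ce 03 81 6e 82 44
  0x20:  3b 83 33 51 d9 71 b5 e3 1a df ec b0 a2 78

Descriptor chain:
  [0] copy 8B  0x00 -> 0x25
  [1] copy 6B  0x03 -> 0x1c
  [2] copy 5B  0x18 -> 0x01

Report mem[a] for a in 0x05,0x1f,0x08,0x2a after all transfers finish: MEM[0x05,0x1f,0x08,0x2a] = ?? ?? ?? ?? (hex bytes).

D0: mem[0x25..0x2c] <- [6a d7 3e 27 78 e1 69 88]
D1: mem[0x1c..0x21] <- [27 78 e1 69 88 05]
D2: mem[0x01..0x05] <- [19 2c ce 03 27]
query mem[0x05]=0x27, mem[0x1f]=0x69, mem[0x08]=0x05, mem[0x2a]=0xe1

MEM[0x05,0x1f,0x08,0x2a] = 27 69 05 e1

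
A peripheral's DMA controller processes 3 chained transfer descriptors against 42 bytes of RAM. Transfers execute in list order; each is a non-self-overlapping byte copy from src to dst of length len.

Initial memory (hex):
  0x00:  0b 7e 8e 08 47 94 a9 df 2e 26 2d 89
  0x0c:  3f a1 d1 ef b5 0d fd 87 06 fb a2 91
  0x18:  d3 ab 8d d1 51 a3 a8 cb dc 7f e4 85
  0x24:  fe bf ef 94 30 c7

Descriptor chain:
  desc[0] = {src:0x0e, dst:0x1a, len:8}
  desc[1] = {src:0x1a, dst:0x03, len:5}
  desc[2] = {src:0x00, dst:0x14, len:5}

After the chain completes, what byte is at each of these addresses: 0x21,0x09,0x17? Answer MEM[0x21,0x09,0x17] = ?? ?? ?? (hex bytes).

  after D0: wrote 8B at 0x1a = d1efb50dfd8706fb
  after D1: wrote 5B at 0x03 = d1efb50dfd
  after D2: wrote 5B at 0x14 = 0b7e8ed1ef
query mem[0x21]=0xfb, mem[0x09]=0x26, mem[0x17]=0xd1

MEM[0x21,0x09,0x17] = fb 26 d1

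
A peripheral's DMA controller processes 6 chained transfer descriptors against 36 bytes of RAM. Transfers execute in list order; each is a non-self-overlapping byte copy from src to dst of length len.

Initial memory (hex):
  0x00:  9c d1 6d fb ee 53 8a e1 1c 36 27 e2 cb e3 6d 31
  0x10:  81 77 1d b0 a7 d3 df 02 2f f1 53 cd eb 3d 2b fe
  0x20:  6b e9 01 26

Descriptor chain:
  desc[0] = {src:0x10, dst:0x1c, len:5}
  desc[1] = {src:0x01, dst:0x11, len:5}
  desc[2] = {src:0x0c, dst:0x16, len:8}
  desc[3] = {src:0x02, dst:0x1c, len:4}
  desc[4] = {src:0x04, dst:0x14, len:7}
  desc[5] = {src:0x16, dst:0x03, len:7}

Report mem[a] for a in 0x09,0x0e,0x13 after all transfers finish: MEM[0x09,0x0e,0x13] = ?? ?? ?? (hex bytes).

D0: mem[0x1c..0x20] <- [81 77 1d b0 a7]
D1: mem[0x11..0x15] <- [d1 6d fb ee 53]
D2: mem[0x16..0x1d] <- [cb e3 6d 31 81 d1 6d fb]
D3: mem[0x1c..0x1f] <- [6d fb ee 53]
D4: mem[0x14..0x1a] <- [ee 53 8a e1 1c 36 27]
D5: mem[0x03..0x09] <- [8a e1 1c 36 27 d1 6d]
query mem[0x09]=0x6d, mem[0x0e]=0x6d, mem[0x13]=0xfb

MEM[0x09,0x0e,0x13] = 6d 6d fb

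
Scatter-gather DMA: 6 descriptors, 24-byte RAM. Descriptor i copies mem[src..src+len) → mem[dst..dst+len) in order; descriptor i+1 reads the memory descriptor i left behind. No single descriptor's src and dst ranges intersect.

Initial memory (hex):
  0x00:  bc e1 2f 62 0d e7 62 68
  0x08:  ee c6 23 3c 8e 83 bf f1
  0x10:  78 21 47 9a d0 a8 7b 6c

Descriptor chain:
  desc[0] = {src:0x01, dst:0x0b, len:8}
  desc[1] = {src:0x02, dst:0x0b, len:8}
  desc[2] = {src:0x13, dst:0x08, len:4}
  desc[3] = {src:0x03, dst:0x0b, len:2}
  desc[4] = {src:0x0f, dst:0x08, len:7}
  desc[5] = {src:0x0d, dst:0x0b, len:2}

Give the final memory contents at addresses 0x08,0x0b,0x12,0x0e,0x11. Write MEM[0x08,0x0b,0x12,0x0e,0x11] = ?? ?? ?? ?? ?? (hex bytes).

MEM[0x08,0x0b,0x12,0x0e,0x11] = 62 d0 c6 a8 ee

D0: mem[0x0b..0x12] <- [e1 2f 62 0d e7 62 68 ee]
D1: mem[0x0b..0x12] <- [2f 62 0d e7 62 68 ee c6]
D2: mem[0x08..0x0b] <- [9a d0 a8 7b]
D3: mem[0x0b..0x0c] <- [62 0d]
D4: mem[0x08..0x0e] <- [62 68 ee c6 9a d0 a8]
D5: mem[0x0b..0x0c] <- [d0 a8]
query mem[0x08]=0x62, mem[0x0b]=0xd0, mem[0x12]=0xc6, mem[0x0e]=0xa8, mem[0x11]=0xee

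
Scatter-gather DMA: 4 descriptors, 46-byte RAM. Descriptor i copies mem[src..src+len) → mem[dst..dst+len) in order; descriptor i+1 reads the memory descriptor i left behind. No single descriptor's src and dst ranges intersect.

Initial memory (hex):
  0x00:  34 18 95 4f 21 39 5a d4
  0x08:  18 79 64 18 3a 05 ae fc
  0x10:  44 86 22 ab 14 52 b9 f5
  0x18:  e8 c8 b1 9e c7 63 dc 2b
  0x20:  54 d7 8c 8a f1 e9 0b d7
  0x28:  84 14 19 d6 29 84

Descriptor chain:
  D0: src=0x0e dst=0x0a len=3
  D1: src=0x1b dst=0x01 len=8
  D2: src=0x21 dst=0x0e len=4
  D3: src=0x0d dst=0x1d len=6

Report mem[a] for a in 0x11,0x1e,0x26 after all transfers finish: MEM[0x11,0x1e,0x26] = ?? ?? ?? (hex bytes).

  after D0: wrote 3B at 0x0a = aefc44
  after D1: wrote 8B at 0x01 = 9ec763dc2b54d78c
  after D2: wrote 4B at 0x0e = d78c8af1
  after D3: wrote 6B at 0x1d = 05d78c8af122
query mem[0x11]=0xf1, mem[0x1e]=0xd7, mem[0x26]=0x0b

MEM[0x11,0x1e,0x26] = f1 d7 0b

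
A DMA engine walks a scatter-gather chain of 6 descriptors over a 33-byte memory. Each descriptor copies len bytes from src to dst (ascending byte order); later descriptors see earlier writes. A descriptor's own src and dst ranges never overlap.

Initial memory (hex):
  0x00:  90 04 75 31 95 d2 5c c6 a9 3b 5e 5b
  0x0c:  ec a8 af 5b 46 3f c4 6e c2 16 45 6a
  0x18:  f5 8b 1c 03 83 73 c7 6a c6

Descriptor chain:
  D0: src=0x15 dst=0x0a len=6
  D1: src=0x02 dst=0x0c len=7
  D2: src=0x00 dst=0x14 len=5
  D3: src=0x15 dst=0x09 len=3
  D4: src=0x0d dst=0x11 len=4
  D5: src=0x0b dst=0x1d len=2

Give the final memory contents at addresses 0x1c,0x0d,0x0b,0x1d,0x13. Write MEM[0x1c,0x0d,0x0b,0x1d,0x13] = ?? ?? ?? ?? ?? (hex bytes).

[0] 0x15->0x0a len=6 : 16 45 6a f5 8b 1c
[1] 0x02->0x0c len=7 : 75 31 95 d2 5c c6 a9
[2] 0x00->0x14 len=5 : 90 04 75 31 95
[3] 0x15->0x09 len=3 : 04 75 31
[4] 0x0d->0x11 len=4 : 31 95 d2 5c
[5] 0x0b->0x1d len=2 : 31 75
query mem[0x1c]=0x83, mem[0x0d]=0x31, mem[0x0b]=0x31, mem[0x1d]=0x31, mem[0x13]=0xd2

MEM[0x1c,0x0d,0x0b,0x1d,0x13] = 83 31 31 31 d2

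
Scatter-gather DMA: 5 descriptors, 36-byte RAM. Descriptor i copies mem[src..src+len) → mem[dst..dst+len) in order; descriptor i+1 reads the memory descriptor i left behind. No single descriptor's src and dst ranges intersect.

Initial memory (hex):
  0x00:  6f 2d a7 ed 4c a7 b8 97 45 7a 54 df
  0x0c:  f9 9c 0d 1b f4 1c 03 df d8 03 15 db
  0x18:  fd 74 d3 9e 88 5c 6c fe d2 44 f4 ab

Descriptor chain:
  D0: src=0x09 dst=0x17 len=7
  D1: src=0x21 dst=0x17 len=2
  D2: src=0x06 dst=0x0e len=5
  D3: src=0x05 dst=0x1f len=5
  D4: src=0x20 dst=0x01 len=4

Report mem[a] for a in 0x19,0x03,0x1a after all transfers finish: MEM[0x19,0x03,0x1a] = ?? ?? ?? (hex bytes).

D0: mem[0x17..0x1d] <- [7a 54 df f9 9c 0d 1b]
D1: mem[0x17..0x18] <- [44 f4]
D2: mem[0x0e..0x12] <- [b8 97 45 7a 54]
D3: mem[0x1f..0x23] <- [a7 b8 97 45 7a]
D4: mem[0x01..0x04] <- [b8 97 45 7a]
query mem[0x19]=0xdf, mem[0x03]=0x45, mem[0x1a]=0xf9

MEM[0x19,0x03,0x1a] = df 45 f9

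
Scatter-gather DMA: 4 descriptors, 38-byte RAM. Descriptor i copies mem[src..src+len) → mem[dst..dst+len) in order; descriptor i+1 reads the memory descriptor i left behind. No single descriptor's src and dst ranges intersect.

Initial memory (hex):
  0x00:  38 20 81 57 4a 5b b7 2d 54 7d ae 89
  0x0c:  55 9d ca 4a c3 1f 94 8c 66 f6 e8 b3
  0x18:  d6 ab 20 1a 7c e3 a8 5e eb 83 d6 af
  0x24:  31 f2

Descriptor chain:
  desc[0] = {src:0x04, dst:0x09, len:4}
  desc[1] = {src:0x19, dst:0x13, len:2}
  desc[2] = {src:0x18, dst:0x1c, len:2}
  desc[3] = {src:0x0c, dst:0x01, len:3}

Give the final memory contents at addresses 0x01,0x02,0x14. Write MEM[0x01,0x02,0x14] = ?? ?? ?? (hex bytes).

  after D0: wrote 4B at 0x09 = 4a5bb72d
  after D1: wrote 2B at 0x13 = ab20
  after D2: wrote 2B at 0x1c = d6ab
  after D3: wrote 3B at 0x01 = 2d9dca
query mem[0x01]=0x2d, mem[0x02]=0x9d, mem[0x14]=0x20

MEM[0x01,0x02,0x14] = 2d 9d 20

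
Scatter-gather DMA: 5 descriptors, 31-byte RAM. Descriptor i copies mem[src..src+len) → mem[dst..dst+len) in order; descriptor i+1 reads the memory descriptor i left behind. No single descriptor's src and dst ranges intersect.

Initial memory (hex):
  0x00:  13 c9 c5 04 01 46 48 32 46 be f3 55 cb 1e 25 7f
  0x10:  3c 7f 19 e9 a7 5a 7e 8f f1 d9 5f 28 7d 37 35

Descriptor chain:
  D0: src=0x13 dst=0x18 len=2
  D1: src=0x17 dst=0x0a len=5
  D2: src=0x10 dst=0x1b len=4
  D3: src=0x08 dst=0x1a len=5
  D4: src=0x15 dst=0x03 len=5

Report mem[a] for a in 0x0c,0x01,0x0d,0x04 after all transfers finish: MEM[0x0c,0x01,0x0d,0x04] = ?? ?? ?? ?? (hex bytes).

MEM[0x0c,0x01,0x0d,0x04] = a7 c9 5f 7e

[0] 0x13->0x18 len=2 : e9 a7
[1] 0x17->0x0a len=5 : 8f e9 a7 5f 28
[2] 0x10->0x1b len=4 : 3c 7f 19 e9
[3] 0x08->0x1a len=5 : 46 be 8f e9 a7
[4] 0x15->0x03 len=5 : 5a 7e 8f e9 a7
query mem[0x0c]=0xa7, mem[0x01]=0xc9, mem[0x0d]=0x5f, mem[0x04]=0x7e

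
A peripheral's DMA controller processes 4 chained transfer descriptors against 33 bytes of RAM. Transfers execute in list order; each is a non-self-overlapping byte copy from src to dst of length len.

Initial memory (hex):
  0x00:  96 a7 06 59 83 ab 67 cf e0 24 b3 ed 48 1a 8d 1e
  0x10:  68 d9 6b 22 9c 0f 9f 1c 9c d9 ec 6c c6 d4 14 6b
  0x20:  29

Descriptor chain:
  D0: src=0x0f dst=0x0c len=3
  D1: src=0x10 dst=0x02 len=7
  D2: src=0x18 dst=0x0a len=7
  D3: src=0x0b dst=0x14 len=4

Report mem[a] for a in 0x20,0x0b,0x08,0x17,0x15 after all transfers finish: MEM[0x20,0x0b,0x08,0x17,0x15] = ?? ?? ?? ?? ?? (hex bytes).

MEM[0x20,0x0b,0x08,0x17,0x15] = 29 d9 9f c6 ec

D0: mem[0x0c..0x0e] <- [1e 68 d9]
D1: mem[0x02..0x08] <- [68 d9 6b 22 9c 0f 9f]
D2: mem[0x0a..0x10] <- [9c d9 ec 6c c6 d4 14]
D3: mem[0x14..0x17] <- [d9 ec 6c c6]
query mem[0x20]=0x29, mem[0x0b]=0xd9, mem[0x08]=0x9f, mem[0x17]=0xc6, mem[0x15]=0xec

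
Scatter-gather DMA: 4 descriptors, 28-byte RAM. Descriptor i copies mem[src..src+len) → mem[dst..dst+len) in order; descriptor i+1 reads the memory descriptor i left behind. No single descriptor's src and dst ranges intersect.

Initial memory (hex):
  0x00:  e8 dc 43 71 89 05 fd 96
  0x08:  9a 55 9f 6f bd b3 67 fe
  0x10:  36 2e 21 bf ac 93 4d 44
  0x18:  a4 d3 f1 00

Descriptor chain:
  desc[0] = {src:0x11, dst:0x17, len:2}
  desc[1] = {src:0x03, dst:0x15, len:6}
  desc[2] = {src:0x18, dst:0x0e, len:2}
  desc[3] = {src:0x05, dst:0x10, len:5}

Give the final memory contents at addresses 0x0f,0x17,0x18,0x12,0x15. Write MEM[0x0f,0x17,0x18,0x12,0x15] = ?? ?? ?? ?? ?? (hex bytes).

[0] 0x11->0x17 len=2 : 2e 21
[1] 0x03->0x15 len=6 : 71 89 05 fd 96 9a
[2] 0x18->0x0e len=2 : fd 96
[3] 0x05->0x10 len=5 : 05 fd 96 9a 55
query mem[0x0f]=0x96, mem[0x17]=0x05, mem[0x18]=0xfd, mem[0x12]=0x96, mem[0x15]=0x71

MEM[0x0f,0x17,0x18,0x12,0x15] = 96 05 fd 96 71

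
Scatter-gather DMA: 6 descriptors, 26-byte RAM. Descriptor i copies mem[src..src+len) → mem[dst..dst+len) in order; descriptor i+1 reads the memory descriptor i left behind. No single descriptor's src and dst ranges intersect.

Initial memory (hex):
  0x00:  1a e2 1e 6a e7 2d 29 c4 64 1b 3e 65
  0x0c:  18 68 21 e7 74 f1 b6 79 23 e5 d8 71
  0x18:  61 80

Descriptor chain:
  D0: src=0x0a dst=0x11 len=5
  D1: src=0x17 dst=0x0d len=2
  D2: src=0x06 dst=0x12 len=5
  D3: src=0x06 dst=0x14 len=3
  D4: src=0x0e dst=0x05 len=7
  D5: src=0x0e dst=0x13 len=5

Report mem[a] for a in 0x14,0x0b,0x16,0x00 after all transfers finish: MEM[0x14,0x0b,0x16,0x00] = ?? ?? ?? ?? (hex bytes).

MEM[0x14,0x0b,0x16,0x00] = e7 29 3e 1a

  after D0: wrote 5B at 0x11 = 3e65186821
  after D1: wrote 2B at 0x0d = 7161
  after D2: wrote 5B at 0x12 = 29c4641b3e
  after D3: wrote 3B at 0x14 = 29c464
  after D4: wrote 7B at 0x05 = 61e7743e29c429
  after D5: wrote 5B at 0x13 = 61e7743e29
query mem[0x14]=0xe7, mem[0x0b]=0x29, mem[0x16]=0x3e, mem[0x00]=0x1a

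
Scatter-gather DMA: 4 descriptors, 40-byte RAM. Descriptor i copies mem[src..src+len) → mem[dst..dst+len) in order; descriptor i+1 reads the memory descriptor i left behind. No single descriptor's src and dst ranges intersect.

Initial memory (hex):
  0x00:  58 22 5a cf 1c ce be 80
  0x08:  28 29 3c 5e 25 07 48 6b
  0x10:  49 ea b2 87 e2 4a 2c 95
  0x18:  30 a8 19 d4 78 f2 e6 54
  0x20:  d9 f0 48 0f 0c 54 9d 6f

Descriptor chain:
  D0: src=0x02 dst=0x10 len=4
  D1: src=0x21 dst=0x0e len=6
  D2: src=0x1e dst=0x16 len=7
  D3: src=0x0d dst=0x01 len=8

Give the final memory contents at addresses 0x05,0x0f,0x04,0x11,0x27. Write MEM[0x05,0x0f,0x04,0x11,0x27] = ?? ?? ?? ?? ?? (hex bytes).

[0] 0x02->0x10 len=4 : 5a cf 1c ce
[1] 0x21->0x0e len=6 : f0 48 0f 0c 54 9d
[2] 0x1e->0x16 len=7 : e6 54 d9 f0 48 0f 0c
[3] 0x0d->0x01 len=8 : 07 f0 48 0f 0c 54 9d e2
query mem[0x05]=0x0c, mem[0x0f]=0x48, mem[0x04]=0x0f, mem[0x11]=0x0c, mem[0x27]=0x6f

MEM[0x05,0x0f,0x04,0x11,0x27] = 0c 48 0f 0c 6f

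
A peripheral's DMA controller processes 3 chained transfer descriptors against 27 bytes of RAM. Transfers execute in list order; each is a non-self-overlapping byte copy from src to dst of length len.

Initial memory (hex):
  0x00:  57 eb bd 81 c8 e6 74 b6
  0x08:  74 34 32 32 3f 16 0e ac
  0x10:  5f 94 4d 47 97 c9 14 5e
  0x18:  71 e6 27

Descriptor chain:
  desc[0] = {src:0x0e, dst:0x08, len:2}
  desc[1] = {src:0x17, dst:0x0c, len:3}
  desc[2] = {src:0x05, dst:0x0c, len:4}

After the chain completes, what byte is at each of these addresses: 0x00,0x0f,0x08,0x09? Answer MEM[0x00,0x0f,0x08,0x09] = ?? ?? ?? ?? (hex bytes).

MEM[0x00,0x0f,0x08,0x09] = 57 0e 0e ac

D0: mem[0x08..0x09] <- [0e ac]
D1: mem[0x0c..0x0e] <- [5e 71 e6]
D2: mem[0x0c..0x0f] <- [e6 74 b6 0e]
query mem[0x00]=0x57, mem[0x0f]=0x0e, mem[0x08]=0x0e, mem[0x09]=0xac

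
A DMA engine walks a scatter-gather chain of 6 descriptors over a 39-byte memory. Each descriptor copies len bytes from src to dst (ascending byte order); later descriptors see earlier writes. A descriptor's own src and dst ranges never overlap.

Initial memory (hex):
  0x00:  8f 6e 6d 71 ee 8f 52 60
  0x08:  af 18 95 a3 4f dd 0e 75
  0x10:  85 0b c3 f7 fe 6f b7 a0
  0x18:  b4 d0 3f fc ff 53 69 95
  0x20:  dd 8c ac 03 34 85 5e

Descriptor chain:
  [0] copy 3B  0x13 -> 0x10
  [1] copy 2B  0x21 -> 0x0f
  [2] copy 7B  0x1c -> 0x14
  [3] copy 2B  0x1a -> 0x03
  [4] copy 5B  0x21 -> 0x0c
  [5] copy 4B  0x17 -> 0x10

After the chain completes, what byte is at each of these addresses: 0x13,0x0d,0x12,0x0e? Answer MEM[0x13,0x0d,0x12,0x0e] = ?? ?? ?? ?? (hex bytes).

MEM[0x13,0x0d,0x12,0x0e] = ac ac 8c 03

[0] 0x13->0x10 len=3 : f7 fe 6f
[1] 0x21->0x0f len=2 : 8c ac
[2] 0x1c->0x14 len=7 : ff 53 69 95 dd 8c ac
[3] 0x1a->0x03 len=2 : ac fc
[4] 0x21->0x0c len=5 : 8c ac 03 34 85
[5] 0x17->0x10 len=4 : 95 dd 8c ac
query mem[0x13]=0xac, mem[0x0d]=0xac, mem[0x12]=0x8c, mem[0x0e]=0x03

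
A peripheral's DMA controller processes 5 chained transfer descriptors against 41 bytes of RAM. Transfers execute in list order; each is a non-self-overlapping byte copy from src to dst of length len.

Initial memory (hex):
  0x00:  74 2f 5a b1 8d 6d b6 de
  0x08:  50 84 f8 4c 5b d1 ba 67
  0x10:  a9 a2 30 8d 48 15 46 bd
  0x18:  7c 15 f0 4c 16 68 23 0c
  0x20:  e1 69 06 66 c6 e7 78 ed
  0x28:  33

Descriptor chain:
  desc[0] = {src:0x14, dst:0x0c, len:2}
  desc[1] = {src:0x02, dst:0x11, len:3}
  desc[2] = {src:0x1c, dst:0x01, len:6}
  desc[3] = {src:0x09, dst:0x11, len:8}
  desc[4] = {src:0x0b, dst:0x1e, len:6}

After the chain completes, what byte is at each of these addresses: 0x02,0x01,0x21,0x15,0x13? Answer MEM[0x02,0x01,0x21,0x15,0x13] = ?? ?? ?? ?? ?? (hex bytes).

MEM[0x02,0x01,0x21,0x15,0x13] = 68 16 ba 15 4c

#0 dst[0x0c+2] := {0x48,0x15}
#1 dst[0x11+3] := {0x5a,0xb1,0x8d}
#2 dst[0x01+6] := {0x16,0x68,0x23,0x0c,0xe1,0x69}
#3 dst[0x11+8] := {0x84,0xf8,0x4c,0x48,0x15,0xba,0x67,0xa9}
#4 dst[0x1e+6] := {0x4c,0x48,0x15,0xba,0x67,0xa9}
query mem[0x02]=0x68, mem[0x01]=0x16, mem[0x21]=0xba, mem[0x15]=0x15, mem[0x13]=0x4c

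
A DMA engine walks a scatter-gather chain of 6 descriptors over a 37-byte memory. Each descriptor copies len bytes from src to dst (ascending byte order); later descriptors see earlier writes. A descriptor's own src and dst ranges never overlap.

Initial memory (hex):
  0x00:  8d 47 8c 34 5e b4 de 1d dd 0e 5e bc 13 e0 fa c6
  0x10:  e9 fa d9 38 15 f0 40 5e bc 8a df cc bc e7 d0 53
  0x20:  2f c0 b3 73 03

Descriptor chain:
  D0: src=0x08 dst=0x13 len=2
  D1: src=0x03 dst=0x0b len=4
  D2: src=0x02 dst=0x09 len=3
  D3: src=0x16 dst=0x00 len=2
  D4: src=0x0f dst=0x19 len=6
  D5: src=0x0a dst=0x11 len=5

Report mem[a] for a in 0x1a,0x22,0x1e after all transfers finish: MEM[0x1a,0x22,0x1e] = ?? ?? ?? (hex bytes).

MEM[0x1a,0x22,0x1e] = e9 b3 0e

#0 dst[0x13+2] := {0xdd,0x0e}
#1 dst[0x0b+4] := {0x34,0x5e,0xb4,0xde}
#2 dst[0x09+3] := {0x8c,0x34,0x5e}
#3 dst[0x00+2] := {0x40,0x5e}
#4 dst[0x19+6] := {0xc6,0xe9,0xfa,0xd9,0xdd,0x0e}
#5 dst[0x11+5] := {0x34,0x5e,0x5e,0xb4,0xde}
query mem[0x1a]=0xe9, mem[0x22]=0xb3, mem[0x1e]=0x0e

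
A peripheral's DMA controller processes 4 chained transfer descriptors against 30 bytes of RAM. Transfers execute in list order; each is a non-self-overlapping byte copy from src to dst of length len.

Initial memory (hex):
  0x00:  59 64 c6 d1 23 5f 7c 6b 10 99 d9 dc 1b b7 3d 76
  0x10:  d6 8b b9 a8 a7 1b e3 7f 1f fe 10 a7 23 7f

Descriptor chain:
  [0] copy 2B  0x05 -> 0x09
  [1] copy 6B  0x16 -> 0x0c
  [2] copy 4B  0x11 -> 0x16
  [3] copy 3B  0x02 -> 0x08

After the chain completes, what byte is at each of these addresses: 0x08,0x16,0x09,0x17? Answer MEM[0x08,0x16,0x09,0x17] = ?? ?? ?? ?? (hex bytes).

[0] 0x05->0x09 len=2 : 5f 7c
[1] 0x16->0x0c len=6 : e3 7f 1f fe 10 a7
[2] 0x11->0x16 len=4 : a7 b9 a8 a7
[3] 0x02->0x08 len=3 : c6 d1 23
query mem[0x08]=0xc6, mem[0x16]=0xa7, mem[0x09]=0xd1, mem[0x17]=0xb9

MEM[0x08,0x16,0x09,0x17] = c6 a7 d1 b9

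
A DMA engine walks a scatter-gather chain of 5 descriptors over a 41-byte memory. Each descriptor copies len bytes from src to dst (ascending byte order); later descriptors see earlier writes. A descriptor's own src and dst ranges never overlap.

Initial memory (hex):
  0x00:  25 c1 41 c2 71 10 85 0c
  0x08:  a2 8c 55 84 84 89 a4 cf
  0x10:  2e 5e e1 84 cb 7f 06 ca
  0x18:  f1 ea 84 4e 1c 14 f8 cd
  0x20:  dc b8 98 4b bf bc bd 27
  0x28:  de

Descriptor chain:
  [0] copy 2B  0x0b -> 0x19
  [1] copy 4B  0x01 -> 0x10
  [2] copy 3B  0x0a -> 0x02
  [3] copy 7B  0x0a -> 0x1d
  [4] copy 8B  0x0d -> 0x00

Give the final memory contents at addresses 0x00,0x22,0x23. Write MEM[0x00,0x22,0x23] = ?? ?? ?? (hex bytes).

MEM[0x00,0x22,0x23] = 89 cf c1

[0] 0x0b->0x19 len=2 : 84 84
[1] 0x01->0x10 len=4 : c1 41 c2 71
[2] 0x0a->0x02 len=3 : 55 84 84
[3] 0x0a->0x1d len=7 : 55 84 84 89 a4 cf c1
[4] 0x0d->0x00 len=8 : 89 a4 cf c1 41 c2 71 cb
query mem[0x00]=0x89, mem[0x22]=0xcf, mem[0x23]=0xc1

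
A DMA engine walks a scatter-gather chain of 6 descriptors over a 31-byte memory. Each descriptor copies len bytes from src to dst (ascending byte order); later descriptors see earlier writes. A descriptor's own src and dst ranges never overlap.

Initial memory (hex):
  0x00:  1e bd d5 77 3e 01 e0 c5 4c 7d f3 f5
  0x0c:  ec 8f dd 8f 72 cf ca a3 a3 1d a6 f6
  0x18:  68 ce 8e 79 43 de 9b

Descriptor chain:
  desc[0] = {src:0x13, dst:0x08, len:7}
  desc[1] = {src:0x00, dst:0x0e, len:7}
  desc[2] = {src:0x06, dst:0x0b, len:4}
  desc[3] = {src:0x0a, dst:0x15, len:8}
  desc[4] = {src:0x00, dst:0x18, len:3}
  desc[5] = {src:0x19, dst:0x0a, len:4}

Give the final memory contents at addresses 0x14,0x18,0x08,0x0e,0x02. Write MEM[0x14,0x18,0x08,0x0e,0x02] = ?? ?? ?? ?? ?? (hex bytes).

MEM[0x14,0x18,0x08,0x0e,0x02] = e0 1e a3 a3 d5

D0: mem[0x08..0x0e] <- [a3 a3 1d a6 f6 68 ce]
D1: mem[0x0e..0x14] <- [1e bd d5 77 3e 01 e0]
D2: mem[0x0b..0x0e] <- [e0 c5 a3 a3]
D3: mem[0x15..0x1c] <- [1d e0 c5 a3 a3 bd d5 77]
D4: mem[0x18..0x1a] <- [1e bd d5]
D5: mem[0x0a..0x0d] <- [bd d5 d5 77]
query mem[0x14]=0xe0, mem[0x18]=0x1e, mem[0x08]=0xa3, mem[0x0e]=0xa3, mem[0x02]=0xd5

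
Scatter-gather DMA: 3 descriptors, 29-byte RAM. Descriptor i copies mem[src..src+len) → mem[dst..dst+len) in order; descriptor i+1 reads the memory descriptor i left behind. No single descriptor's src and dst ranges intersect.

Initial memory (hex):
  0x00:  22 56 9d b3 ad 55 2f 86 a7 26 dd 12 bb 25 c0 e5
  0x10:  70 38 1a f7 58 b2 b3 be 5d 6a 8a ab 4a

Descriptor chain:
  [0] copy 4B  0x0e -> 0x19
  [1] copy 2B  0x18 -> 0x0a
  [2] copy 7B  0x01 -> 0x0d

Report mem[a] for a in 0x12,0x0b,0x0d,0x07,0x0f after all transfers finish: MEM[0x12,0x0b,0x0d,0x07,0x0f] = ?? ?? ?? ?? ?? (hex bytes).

[0] 0x0e->0x19 len=4 : c0 e5 70 38
[1] 0x18->0x0a len=2 : 5d c0
[2] 0x01->0x0d len=7 : 56 9d b3 ad 55 2f 86
query mem[0x12]=0x2f, mem[0x0b]=0xc0, mem[0x0d]=0x56, mem[0x07]=0x86, mem[0x0f]=0xb3

MEM[0x12,0x0b,0x0d,0x07,0x0f] = 2f c0 56 86 b3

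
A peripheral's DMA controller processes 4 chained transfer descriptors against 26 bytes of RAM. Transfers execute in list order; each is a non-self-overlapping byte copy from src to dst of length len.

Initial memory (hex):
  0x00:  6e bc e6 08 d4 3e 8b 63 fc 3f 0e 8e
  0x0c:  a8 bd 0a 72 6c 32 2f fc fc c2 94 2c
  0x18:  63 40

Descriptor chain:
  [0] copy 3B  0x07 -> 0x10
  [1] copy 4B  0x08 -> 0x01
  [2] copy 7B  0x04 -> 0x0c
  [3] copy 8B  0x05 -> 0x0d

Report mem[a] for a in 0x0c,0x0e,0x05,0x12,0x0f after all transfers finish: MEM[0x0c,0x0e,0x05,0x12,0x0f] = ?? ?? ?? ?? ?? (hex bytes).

  after D0: wrote 3B at 0x10 = 63fc3f
  after D1: wrote 4B at 0x01 = fc3f0e8e
  after D2: wrote 7B at 0x0c = 8e3e8b63fc3f0e
  after D3: wrote 8B at 0x0d = 3e8b63fc3f0e8e8e
query mem[0x0c]=0x8e, mem[0x0e]=0x8b, mem[0x05]=0x3e, mem[0x12]=0x0e, mem[0x0f]=0x63

MEM[0x0c,0x0e,0x05,0x12,0x0f] = 8e 8b 3e 0e 63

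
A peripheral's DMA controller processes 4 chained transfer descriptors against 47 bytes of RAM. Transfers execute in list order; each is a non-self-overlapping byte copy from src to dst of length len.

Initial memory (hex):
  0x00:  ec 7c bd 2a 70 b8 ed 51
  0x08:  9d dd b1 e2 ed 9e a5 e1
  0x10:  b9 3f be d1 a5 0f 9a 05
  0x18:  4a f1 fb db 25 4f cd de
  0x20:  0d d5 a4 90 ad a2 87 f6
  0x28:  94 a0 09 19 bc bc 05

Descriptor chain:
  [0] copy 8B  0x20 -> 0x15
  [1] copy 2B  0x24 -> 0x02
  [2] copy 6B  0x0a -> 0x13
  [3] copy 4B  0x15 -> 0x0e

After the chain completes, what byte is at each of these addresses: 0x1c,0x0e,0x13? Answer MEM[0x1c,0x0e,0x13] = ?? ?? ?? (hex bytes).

D0: mem[0x15..0x1c] <- [0d d5 a4 90 ad a2 87 f6]
D1: mem[0x02..0x03] <- [ad a2]
D2: mem[0x13..0x18] <- [b1 e2 ed 9e a5 e1]
D3: mem[0x0e..0x11] <- [ed 9e a5 e1]
query mem[0x1c]=0xf6, mem[0x0e]=0xed, mem[0x13]=0xb1

MEM[0x1c,0x0e,0x13] = f6 ed b1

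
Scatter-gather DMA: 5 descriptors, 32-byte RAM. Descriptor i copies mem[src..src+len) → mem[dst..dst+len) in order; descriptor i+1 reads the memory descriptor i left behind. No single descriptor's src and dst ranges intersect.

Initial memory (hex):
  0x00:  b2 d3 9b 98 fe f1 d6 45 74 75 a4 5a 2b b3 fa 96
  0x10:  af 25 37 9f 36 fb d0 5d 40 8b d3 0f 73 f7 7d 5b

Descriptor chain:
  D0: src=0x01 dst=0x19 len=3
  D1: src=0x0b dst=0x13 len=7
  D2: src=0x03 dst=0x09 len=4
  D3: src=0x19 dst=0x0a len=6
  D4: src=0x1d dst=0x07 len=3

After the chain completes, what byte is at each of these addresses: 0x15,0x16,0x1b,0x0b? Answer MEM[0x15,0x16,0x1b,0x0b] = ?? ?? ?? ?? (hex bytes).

MEM[0x15,0x16,0x1b,0x0b] = b3 fa 98 9b

D0: mem[0x19..0x1b] <- [d3 9b 98]
D1: mem[0x13..0x19] <- [5a 2b b3 fa 96 af 25]
D2: mem[0x09..0x0c] <- [98 fe f1 d6]
D3: mem[0x0a..0x0f] <- [25 9b 98 73 f7 7d]
D4: mem[0x07..0x09] <- [f7 7d 5b]
query mem[0x15]=0xb3, mem[0x16]=0xfa, mem[0x1b]=0x98, mem[0x0b]=0x9b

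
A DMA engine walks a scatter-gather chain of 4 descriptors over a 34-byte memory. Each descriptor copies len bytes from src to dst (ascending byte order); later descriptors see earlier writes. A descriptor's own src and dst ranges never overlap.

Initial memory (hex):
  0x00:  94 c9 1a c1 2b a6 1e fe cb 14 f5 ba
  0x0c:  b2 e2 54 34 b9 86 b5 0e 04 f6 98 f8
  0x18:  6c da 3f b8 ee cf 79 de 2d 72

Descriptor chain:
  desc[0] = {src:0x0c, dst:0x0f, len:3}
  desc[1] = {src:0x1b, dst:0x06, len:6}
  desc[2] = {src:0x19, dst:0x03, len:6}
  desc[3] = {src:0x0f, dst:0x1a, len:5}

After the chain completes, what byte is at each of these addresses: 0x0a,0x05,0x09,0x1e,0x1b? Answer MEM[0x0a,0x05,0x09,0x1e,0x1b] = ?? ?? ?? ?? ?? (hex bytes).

MEM[0x0a,0x05,0x09,0x1e,0x1b] = de b8 79 0e e2

  after D0: wrote 3B at 0x0f = b2e254
  after D1: wrote 6B at 0x06 = b8eecf79de2d
  after D2: wrote 6B at 0x03 = da3fb8eecf79
  after D3: wrote 5B at 0x1a = b2e254b50e
query mem[0x0a]=0xde, mem[0x05]=0xb8, mem[0x09]=0x79, mem[0x1e]=0x0e, mem[0x1b]=0xe2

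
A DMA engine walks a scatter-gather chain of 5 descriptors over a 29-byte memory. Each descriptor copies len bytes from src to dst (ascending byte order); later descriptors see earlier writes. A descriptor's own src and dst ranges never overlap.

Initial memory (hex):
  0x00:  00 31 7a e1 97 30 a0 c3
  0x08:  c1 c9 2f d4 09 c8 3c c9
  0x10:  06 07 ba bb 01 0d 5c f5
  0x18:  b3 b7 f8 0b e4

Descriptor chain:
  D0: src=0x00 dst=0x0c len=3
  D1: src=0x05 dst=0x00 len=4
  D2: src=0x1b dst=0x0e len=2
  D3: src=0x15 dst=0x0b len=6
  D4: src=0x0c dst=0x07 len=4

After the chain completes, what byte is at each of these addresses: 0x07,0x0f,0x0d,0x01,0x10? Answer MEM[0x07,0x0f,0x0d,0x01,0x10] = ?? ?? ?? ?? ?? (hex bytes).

D0: mem[0x0c..0x0e] <- [00 31 7a]
D1: mem[0x00..0x03] <- [30 a0 c3 c1]
D2: mem[0x0e..0x0f] <- [0b e4]
D3: mem[0x0b..0x10] <- [0d 5c f5 b3 b7 f8]
D4: mem[0x07..0x0a] <- [5c f5 b3 b7]
query mem[0x07]=0x5c, mem[0x0f]=0xb7, mem[0x0d]=0xf5, mem[0x01]=0xa0, mem[0x10]=0xf8

MEM[0x07,0x0f,0x0d,0x01,0x10] = 5c b7 f5 a0 f8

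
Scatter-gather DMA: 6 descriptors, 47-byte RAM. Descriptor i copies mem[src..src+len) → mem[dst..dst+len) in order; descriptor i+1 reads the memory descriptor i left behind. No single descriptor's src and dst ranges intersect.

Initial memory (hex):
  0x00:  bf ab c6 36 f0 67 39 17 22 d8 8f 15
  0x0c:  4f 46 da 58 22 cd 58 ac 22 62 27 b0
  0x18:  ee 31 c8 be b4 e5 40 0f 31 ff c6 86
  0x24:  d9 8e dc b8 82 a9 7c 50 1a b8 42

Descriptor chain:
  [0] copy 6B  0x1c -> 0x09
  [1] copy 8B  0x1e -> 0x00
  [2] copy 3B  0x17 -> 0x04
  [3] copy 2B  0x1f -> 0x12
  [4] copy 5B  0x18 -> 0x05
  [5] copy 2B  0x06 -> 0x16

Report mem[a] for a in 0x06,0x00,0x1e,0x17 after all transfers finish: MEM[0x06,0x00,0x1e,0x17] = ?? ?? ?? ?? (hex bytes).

MEM[0x06,0x00,0x1e,0x17] = 31 40 40 c8

  after D0: wrote 6B at 0x09 = b4e5400f31ff
  after D1: wrote 8B at 0x00 = 400f31ffc686d98e
  after D2: wrote 3B at 0x04 = b0ee31
  after D3: wrote 2B at 0x12 = 0f31
  after D4: wrote 5B at 0x05 = ee31c8beb4
  after D5: wrote 2B at 0x16 = 31c8
query mem[0x06]=0x31, mem[0x00]=0x40, mem[0x1e]=0x40, mem[0x17]=0xc8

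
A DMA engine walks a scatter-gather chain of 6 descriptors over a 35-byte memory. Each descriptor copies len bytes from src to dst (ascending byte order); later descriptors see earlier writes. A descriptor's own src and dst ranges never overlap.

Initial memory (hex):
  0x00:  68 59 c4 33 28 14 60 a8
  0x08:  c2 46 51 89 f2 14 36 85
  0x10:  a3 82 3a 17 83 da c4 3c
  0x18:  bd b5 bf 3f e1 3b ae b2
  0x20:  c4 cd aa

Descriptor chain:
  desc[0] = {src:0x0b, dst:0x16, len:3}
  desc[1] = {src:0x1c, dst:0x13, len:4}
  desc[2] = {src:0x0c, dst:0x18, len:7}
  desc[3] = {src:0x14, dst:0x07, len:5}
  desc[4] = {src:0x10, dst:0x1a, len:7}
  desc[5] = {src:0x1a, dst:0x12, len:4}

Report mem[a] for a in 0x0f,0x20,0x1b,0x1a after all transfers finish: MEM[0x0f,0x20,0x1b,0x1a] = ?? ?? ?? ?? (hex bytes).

D0: mem[0x16..0x18] <- [89 f2 14]
D1: mem[0x13..0x16] <- [e1 3b ae b2]
D2: mem[0x18..0x1e] <- [f2 14 36 85 a3 82 3a]
D3: mem[0x07..0x0b] <- [3b ae b2 f2 f2]
D4: mem[0x1a..0x20] <- [a3 82 3a e1 3b ae b2]
D5: mem[0x12..0x15] <- [a3 82 3a e1]
query mem[0x0f]=0x85, mem[0x20]=0xb2, mem[0x1b]=0x82, mem[0x1a]=0xa3

MEM[0x0f,0x20,0x1b,0x1a] = 85 b2 82 a3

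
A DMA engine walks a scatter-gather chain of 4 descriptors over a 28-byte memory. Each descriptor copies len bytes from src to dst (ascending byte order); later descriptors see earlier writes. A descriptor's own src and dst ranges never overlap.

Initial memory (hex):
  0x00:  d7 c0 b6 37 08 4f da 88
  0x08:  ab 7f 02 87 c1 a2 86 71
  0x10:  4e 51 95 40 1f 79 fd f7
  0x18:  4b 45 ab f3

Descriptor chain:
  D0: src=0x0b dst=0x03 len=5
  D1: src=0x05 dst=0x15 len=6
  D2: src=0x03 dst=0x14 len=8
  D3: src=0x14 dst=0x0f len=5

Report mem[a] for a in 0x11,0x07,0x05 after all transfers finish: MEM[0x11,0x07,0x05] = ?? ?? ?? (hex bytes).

MEM[0x11,0x07,0x05] = a2 71 a2

#0 dst[0x03+5] := {0x87,0xc1,0xa2,0x86,0x71}
#1 dst[0x15+6] := {0xa2,0x86,0x71,0xab,0x7f,0x02}
#2 dst[0x14+8] := {0x87,0xc1,0xa2,0x86,0x71,0xab,0x7f,0x02}
#3 dst[0x0f+5] := {0x87,0xc1,0xa2,0x86,0x71}
query mem[0x11]=0xa2, mem[0x07]=0x71, mem[0x05]=0xa2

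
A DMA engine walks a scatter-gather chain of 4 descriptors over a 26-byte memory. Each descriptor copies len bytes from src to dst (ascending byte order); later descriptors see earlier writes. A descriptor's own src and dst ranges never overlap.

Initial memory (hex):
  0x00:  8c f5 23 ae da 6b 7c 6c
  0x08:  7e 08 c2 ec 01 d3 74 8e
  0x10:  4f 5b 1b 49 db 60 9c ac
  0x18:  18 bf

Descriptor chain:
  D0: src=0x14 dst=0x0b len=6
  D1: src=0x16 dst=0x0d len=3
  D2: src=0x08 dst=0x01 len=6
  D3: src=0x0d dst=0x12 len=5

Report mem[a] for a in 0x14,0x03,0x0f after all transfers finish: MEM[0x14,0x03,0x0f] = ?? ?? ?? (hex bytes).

  after D0: wrote 6B at 0x0b = db609cac18bf
  after D1: wrote 3B at 0x0d = 9cac18
  after D2: wrote 6B at 0x01 = 7e08c2db609c
  after D3: wrote 5B at 0x12 = 9cac18bf5b
query mem[0x14]=0x18, mem[0x03]=0xc2, mem[0x0f]=0x18

MEM[0x14,0x03,0x0f] = 18 c2 18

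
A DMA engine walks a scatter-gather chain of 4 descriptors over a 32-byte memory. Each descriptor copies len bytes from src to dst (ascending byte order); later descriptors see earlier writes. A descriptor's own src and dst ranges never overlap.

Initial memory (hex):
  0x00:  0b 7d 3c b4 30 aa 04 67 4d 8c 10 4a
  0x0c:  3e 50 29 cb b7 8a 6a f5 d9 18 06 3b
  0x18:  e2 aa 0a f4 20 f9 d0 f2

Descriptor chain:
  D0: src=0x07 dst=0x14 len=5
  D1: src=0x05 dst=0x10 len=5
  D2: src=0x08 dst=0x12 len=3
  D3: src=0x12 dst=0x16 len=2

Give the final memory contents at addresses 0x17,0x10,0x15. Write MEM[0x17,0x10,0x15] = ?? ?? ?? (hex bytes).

D0: mem[0x14..0x18] <- [67 4d 8c 10 4a]
D1: mem[0x10..0x14] <- [aa 04 67 4d 8c]
D2: mem[0x12..0x14] <- [4d 8c 10]
D3: mem[0x16..0x17] <- [4d 8c]
query mem[0x17]=0x8c, mem[0x10]=0xaa, mem[0x15]=0x4d

MEM[0x17,0x10,0x15] = 8c aa 4d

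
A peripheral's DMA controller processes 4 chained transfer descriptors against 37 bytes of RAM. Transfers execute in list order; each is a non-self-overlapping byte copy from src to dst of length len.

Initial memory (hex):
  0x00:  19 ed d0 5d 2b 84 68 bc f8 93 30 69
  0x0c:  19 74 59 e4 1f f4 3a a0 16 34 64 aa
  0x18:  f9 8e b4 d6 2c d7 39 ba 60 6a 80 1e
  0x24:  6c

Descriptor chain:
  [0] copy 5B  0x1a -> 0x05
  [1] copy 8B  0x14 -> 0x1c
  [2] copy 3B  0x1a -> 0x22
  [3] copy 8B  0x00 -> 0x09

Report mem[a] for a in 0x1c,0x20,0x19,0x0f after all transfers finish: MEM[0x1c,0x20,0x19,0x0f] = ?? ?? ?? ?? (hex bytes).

MEM[0x1c,0x20,0x19,0x0f] = 16 f9 8e d6

#0 dst[0x05+5] := {0xb4,0xd6,0x2c,0xd7,0x39}
#1 dst[0x1c+8] := {0x16,0x34,0x64,0xaa,0xf9,0x8e,0xb4,0xd6}
#2 dst[0x22+3] := {0xb4,0xd6,0x16}
#3 dst[0x09+8] := {0x19,0xed,0xd0,0x5d,0x2b,0xb4,0xd6,0x2c}
query mem[0x1c]=0x16, mem[0x20]=0xf9, mem[0x19]=0x8e, mem[0x0f]=0xd6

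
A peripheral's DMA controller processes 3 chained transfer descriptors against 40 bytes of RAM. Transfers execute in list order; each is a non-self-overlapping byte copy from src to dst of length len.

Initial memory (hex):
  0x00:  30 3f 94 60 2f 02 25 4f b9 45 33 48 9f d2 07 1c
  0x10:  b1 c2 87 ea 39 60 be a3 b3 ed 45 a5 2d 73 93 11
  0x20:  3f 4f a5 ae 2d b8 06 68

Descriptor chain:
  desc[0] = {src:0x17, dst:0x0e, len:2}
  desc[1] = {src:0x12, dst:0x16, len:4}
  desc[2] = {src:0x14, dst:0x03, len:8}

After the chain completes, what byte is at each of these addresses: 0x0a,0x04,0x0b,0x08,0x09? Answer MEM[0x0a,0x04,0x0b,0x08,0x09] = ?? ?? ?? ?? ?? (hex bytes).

  after D0: wrote 2B at 0x0e = a3b3
  after D1: wrote 4B at 0x16 = 87ea3960
  after D2: wrote 8B at 0x03 = 396087ea396045a5
query mem[0x0a]=0xa5, mem[0x04]=0x60, mem[0x0b]=0x48, mem[0x08]=0x60, mem[0x09]=0x45

MEM[0x0a,0x04,0x0b,0x08,0x09] = a5 60 48 60 45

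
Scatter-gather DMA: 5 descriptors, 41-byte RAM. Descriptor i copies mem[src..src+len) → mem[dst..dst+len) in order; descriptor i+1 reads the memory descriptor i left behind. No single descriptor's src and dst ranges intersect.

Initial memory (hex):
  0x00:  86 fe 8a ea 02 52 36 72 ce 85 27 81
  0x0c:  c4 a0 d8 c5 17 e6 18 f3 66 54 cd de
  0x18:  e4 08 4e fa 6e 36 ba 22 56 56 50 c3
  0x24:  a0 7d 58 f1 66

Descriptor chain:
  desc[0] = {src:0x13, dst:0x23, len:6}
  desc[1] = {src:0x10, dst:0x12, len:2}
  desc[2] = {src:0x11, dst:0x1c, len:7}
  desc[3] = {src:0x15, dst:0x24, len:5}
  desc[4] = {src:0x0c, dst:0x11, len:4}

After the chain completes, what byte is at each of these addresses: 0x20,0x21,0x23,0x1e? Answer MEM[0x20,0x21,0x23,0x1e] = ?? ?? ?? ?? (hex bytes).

MEM[0x20,0x21,0x23,0x1e] = 54 cd f3 e6

D0: mem[0x23..0x28] <- [f3 66 54 cd de e4]
D1: mem[0x12..0x13] <- [17 e6]
D2: mem[0x1c..0x22] <- [e6 17 e6 66 54 cd de]
D3: mem[0x24..0x28] <- [54 cd de e4 08]
D4: mem[0x11..0x14] <- [c4 a0 d8 c5]
query mem[0x20]=0x54, mem[0x21]=0xcd, mem[0x23]=0xf3, mem[0x1e]=0xe6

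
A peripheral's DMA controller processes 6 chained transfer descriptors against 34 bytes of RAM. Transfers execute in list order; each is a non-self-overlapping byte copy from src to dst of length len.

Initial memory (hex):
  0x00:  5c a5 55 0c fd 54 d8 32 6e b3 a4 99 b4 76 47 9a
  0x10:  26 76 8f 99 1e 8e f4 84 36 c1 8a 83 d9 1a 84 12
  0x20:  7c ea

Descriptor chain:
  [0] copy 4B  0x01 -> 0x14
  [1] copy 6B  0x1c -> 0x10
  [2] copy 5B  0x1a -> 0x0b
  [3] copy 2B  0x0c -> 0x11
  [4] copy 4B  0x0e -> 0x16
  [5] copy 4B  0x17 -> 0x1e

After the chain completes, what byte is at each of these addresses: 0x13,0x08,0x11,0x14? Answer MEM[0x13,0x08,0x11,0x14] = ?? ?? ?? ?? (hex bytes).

MEM[0x13,0x08,0x11,0x14] = 12 6e 83 7c

D0: mem[0x14..0x17] <- [a5 55 0c fd]
D1: mem[0x10..0x15] <- [d9 1a 84 12 7c ea]
D2: mem[0x0b..0x0f] <- [8a 83 d9 1a 84]
D3: mem[0x11..0x12] <- [83 d9]
D4: mem[0x16..0x19] <- [1a 84 d9 83]
D5: mem[0x1e..0x21] <- [84 d9 83 8a]
query mem[0x13]=0x12, mem[0x08]=0x6e, mem[0x11]=0x83, mem[0x14]=0x7c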